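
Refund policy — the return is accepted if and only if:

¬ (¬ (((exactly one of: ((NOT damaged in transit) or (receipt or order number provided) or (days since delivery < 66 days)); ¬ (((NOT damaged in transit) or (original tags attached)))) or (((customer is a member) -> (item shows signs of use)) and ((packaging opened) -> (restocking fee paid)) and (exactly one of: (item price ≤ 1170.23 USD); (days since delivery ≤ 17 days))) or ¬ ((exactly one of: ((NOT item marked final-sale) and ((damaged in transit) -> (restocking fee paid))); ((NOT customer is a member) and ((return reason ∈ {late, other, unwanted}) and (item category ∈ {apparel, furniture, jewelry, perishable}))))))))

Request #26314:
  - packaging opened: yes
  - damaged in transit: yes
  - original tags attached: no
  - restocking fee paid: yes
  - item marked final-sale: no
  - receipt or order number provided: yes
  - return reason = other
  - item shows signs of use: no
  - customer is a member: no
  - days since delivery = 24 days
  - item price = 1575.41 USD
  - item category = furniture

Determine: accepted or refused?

Atomic conditions:
  NOT damaged in transit: yes → false
  receipt or order number provided: yes → true
  days since delivery < 66 days: 24 < 66 is true
  original tags attached: no → false
  customer is a member: no → false
  item shows signs of use: no → false
  packaging opened: yes → true
  restocking fee paid: yes → true
  item price ≤ 1170.23 USD: 1575.41 ≤ 1170.23 is false
  days since delivery ≤ 17 days: 24 ≤ 17 is false
  NOT item marked final-sale: no → true
  damaged in transit: yes → true
  NOT customer is a member: no → true
  return reason ∈ {late, other, unwanted}: other is in the set → true
  item category ∈ {apparel, furniture, jewelry, perishable}: furniture is in the set → true
Combine:
[1.1.1.1] false OR true OR true = true
[1.1.1.2.1] false OR false = false
[1.1.1.2] NOT false = true
[1.1.1] exactly-one(true, true) = false
[1.1.2.1] false → false (antecedent false ⇒ implication holds) = true
[1.1.2.2] true → true = true
[1.1.2.3] exactly-one(false, false) = false
[1.1.2] true AND true AND false = false
[1.1.3.1.1.2] true → true = true
[1.1.3.1.1] true AND true = true
[1.1.3.1.2.2] true AND true = true
[1.1.3.1.2] true AND true = true
[1.1.3.1] exactly-one(true, true) = false
[1.1.3] NOT false = true
[1.1] false OR false OR true = true
[1] NOT true = false
[root] NOT false = true
Overall: true → accepted

Accepted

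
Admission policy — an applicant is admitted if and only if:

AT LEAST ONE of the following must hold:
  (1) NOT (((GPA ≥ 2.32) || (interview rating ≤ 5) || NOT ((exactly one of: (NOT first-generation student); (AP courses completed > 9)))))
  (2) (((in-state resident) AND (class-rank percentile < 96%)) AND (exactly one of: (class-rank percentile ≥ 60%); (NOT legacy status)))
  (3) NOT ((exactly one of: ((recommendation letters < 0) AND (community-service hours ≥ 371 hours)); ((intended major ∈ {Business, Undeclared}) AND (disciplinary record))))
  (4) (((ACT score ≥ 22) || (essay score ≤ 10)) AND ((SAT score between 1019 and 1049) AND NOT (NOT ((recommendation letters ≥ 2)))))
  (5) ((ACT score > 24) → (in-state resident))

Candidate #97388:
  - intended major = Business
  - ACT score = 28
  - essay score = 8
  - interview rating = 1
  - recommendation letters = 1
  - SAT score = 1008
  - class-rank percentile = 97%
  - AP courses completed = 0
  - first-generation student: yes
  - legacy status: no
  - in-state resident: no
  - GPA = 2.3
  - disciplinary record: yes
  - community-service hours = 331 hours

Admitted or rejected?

Rejected

Atomic conditions:
  GPA ≥ 2.32: 2.3 ≥ 2.32 is false
  interview rating ≤ 5: 1 ≤ 5 is true
  NOT first-generation student: yes → false
  AP courses completed > 9: 0 > 9 is false
  in-state resident: no → false
  class-rank percentile < 96%: 97 < 96 is false
  class-rank percentile ≥ 60%: 97 ≥ 60 is true
  NOT legacy status: no → true
  recommendation letters < 0: 1 < 0 is false
  community-service hours ≥ 371 hours: 331 ≥ 371 is false
  intended major ∈ {Business, Undeclared}: Business is in the set → true
  disciplinary record: yes → true
  ACT score ≥ 22: 28 ≥ 22 is true
  essay score ≤ 10: 8 ≤ 10 is true
  SAT score between 1019 and 1049: 1008 in [1019, 1049] is false
  recommendation letters ≥ 2: 1 ≥ 2 is false
  ACT score > 24: 28 > 24 is true
Combine:
[1.1.3.1] exactly-one(false, false) = false
[1.1.3] NOT false = true
[1.1] false OR true OR true = true
[1] NOT true = false
[2.1] false AND false = false
[2.2] exactly-one(true, true) = false
[2] false AND false = false
[3.1.1] false AND false = false
[3.1.2] true AND true = true
[3.1] exactly-one(false, true) = true
[3] NOT true = false
[4.1] true OR true = true
[4.2.2.1] NOT false = true
[4.2.2] NOT true = false
[4.2] false AND false = false
[4] true AND false = false
[5] true → false = false
[root] false OR false OR false OR false OR false = false
Overall: false → rejected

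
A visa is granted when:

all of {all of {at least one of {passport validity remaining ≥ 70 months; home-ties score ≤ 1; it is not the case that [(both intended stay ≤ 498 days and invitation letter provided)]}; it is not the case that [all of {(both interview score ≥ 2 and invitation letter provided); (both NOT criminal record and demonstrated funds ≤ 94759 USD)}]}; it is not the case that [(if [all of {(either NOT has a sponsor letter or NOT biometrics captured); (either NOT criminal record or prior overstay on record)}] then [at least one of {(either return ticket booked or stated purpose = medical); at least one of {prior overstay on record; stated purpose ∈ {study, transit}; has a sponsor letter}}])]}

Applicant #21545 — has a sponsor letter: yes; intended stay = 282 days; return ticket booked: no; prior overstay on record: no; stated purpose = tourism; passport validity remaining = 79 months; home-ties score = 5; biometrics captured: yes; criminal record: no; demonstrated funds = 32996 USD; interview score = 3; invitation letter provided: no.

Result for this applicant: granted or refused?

Atomic conditions:
  passport validity remaining ≥ 70 months: 79 ≥ 70 is true
  home-ties score ≤ 1: 5 ≤ 1 is false
  intended stay ≤ 498 days: 282 ≤ 498 is true
  invitation letter provided: no → false
  interview score ≥ 2: 3 ≥ 2 is true
  NOT criminal record: no → true
  demonstrated funds ≤ 94759 USD: 32996 ≤ 94759 is true
  NOT has a sponsor letter: yes → false
  NOT biometrics captured: yes → false
  prior overstay on record: no → false
  return ticket booked: no → false
  stated purpose = medical: tourism == medical is false
  stated purpose ∈ {study, transit}: tourism is not in the set → false
  has a sponsor letter: yes → true
Combine:
[1.1.3.1] true AND false = false
[1.1.3] NOT false = true
[1.1] true OR false OR true = true
[1.2.1.1] true AND false = false
[1.2.1.2] true AND true = true
[1.2.1] false AND true = false
[1.2] NOT false = true
[1] true AND true = true
[2.1.1.1] false OR false = false
[2.1.1.2] true OR false = true
[2.1.1] false AND true = false
[2.1.2.1] false OR false = false
[2.1.2.2] false OR false OR true = true
[2.1.2] false OR true = true
[2.1] false → true (antecedent false ⇒ implication holds) = true
[2] NOT true = false
[root] true AND false = false
Overall: false → refused

Refused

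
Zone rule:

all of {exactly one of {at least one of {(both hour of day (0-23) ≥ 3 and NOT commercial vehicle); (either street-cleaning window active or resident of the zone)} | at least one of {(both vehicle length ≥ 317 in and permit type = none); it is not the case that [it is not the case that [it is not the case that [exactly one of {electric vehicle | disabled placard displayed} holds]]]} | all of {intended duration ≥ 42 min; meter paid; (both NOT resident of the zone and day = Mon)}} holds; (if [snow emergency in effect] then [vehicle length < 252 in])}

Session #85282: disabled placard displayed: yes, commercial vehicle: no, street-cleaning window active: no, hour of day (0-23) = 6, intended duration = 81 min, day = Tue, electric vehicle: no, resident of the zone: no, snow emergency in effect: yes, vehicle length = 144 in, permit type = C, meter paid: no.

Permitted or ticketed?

Permitted

Atomic conditions:
  hour of day (0-23) ≥ 3: 6 ≥ 3 is true
  NOT commercial vehicle: no → true
  street-cleaning window active: no → false
  resident of the zone: no → false
  vehicle length ≥ 317 in: 144 ≥ 317 is false
  permit type = none: C == none is false
  electric vehicle: no → false
  disabled placard displayed: yes → true
  intended duration ≥ 42 min: 81 ≥ 42 is true
  meter paid: no → false
  NOT resident of the zone: no → true
  day = Mon: Tue == Mon is false
  snow emergency in effect: yes → true
  vehicle length < 252 in: 144 < 252 is true
Combine:
[1.1.1] true AND true = true
[1.1.2] false OR false = false
[1.1] true OR false = true
[1.2.1] false AND false = false
[1.2.2.1.1.1] exactly-one(false, true) = true
[1.2.2.1.1] NOT true = false
[1.2.2.1] NOT false = true
[1.2.2] NOT true = false
[1.2] false OR false = false
[1.3.3] true AND false = false
[1.3] true AND false AND false = false
[1] exactly-one(true, false, false) = true
[2] true → true = true
[root] true AND true = true
Overall: true → permitted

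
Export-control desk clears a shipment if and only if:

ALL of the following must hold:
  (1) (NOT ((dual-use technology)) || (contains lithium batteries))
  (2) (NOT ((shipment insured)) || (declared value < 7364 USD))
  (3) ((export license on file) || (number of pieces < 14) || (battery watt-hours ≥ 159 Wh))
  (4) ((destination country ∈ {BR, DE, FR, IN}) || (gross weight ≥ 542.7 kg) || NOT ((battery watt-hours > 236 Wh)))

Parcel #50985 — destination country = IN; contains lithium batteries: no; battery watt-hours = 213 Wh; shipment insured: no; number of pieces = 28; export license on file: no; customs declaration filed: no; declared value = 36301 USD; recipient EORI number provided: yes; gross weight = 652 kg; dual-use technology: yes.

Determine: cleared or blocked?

Blocked

Atomic conditions:
  dual-use technology: yes → true
  contains lithium batteries: no → false
  shipment insured: no → false
  declared value < 7364 USD: 36301 < 7364 is false
  export license on file: no → false
  number of pieces < 14: 28 < 14 is false
  battery watt-hours ≥ 159 Wh: 213 ≥ 159 is true
  destination country ∈ {BR, DE, FR, IN}: IN is in the set → true
  gross weight ≥ 542.7 kg: 652 ≥ 542.7 is true
  battery watt-hours > 236 Wh: 213 > 236 is false
Combine:
[1.1] NOT true = false
[1] false OR false = false
[2.1] NOT false = true
[2] true OR false = true
[3] false OR false OR true = true
[4.3] NOT false = true
[4] true OR true OR true = true
[root] false AND true AND true AND true = false
Overall: false → blocked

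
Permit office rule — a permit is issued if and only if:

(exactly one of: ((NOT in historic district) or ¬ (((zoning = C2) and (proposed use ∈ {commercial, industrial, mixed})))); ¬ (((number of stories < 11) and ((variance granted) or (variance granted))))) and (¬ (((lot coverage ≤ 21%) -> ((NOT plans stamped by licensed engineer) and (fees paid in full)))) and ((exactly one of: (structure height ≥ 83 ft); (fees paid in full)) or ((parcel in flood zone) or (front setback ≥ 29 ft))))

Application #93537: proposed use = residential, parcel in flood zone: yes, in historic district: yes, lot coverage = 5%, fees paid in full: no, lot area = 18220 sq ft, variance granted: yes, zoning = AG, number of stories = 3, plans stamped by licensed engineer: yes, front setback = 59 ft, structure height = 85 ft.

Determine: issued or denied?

Issued

Atomic conditions:
  NOT in historic district: yes → false
  zoning = C2: AG == C2 is false
  proposed use ∈ {commercial, industrial, mixed}: residential is not in the set → false
  number of stories < 11: 3 < 11 is true
  variance granted: yes → true
  lot coverage ≤ 21%: 5 ≤ 21 is true
  NOT plans stamped by licensed engineer: yes → false
  fees paid in full: no → false
  structure height ≥ 83 ft: 85 ≥ 83 is true
  parcel in flood zone: yes → true
  front setback ≥ 29 ft: 59 ≥ 29 is true
Combine:
[1.1.2.1] false AND false = false
[1.1.2] NOT false = true
[1.1] false OR true = true
[1.2.1.2] true OR true = true
[1.2.1] true AND true = true
[1.2] NOT true = false
[1] exactly-one(true, false) = true
[2.1.1.2] false AND false = false
[2.1.1] true → false = false
[2.1] NOT false = true
[2.2.1] exactly-one(true, false) = true
[2.2.2] true OR true = true
[2.2] true OR true = true
[2] true AND true = true
[root] true AND true = true
Overall: true → issued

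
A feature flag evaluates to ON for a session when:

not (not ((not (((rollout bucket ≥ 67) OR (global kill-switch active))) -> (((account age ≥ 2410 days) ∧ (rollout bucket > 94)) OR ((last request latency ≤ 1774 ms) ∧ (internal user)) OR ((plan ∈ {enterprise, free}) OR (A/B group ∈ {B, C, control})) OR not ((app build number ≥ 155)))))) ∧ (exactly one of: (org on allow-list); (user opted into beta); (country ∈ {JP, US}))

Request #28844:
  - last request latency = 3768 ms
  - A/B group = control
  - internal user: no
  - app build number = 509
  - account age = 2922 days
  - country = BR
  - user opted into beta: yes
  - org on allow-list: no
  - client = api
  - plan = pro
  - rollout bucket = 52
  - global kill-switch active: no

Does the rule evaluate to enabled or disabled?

Enabled

Atomic conditions:
  rollout bucket ≥ 67: 52 ≥ 67 is false
  global kill-switch active: no → false
  account age ≥ 2410 days: 2922 ≥ 2410 is true
  rollout bucket > 94: 52 > 94 is false
  last request latency ≤ 1774 ms: 3768 ≤ 1774 is false
  internal user: no → false
  plan ∈ {enterprise, free}: pro is not in the set → false
  A/B group ∈ {B, C, control}: control is in the set → true
  app build number ≥ 155: 509 ≥ 155 is true
  org on allow-list: no → false
  user opted into beta: yes → true
  country ∈ {JP, US}: BR is not in the set → false
Combine:
[1.1.1.1.1] false OR false = false
[1.1.1.1] NOT false = true
[1.1.1.2.1] true AND false = false
[1.1.1.2.2] false AND false = false
[1.1.1.2.3] false OR true = true
[1.1.1.2.4] NOT true = false
[1.1.1.2] false OR false OR true OR false = true
[1.1.1] true → true = true
[1.1] NOT true = false
[1] NOT false = true
[2] exactly-one(false, true, false) = true
[root] true AND true = true
Overall: true → enabled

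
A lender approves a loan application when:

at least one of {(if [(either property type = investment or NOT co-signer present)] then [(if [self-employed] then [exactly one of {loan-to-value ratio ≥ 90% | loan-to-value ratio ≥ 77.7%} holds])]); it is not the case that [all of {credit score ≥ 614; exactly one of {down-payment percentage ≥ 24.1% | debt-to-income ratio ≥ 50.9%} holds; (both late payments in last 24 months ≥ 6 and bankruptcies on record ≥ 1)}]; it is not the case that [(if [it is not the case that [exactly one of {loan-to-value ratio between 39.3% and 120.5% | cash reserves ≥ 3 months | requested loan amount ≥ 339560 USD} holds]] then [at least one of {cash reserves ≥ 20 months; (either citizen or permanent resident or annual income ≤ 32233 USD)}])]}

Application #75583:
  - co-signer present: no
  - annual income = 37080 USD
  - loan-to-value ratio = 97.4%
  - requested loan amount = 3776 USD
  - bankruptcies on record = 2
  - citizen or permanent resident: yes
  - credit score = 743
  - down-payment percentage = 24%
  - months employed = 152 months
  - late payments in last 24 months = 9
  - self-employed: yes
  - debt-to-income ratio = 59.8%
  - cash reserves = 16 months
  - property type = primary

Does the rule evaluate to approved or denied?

Atomic conditions:
  property type = investment: primary == investment is false
  NOT co-signer present: no → true
  self-employed: yes → true
  loan-to-value ratio ≥ 90%: 97.4 ≥ 90 is true
  loan-to-value ratio ≥ 77.7%: 97.4 ≥ 77.7 is true
  credit score ≥ 614: 743 ≥ 614 is true
  down-payment percentage ≥ 24.1%: 24 ≥ 24.1 is false
  debt-to-income ratio ≥ 50.9%: 59.8 ≥ 50.9 is true
  late payments in last 24 months ≥ 6: 9 ≥ 6 is true
  bankruptcies on record ≥ 1: 2 ≥ 1 is true
  loan-to-value ratio between 39.3% and 120.5%: 97.4 in [39.3, 120.5] is true
  cash reserves ≥ 3 months: 16 ≥ 3 is true
  requested loan amount ≥ 339560 USD: 3776 ≥ 339560 is false
  cash reserves ≥ 20 months: 16 ≥ 20 is false
  citizen or permanent resident: yes → true
  annual income ≤ 32233 USD: 37080 ≤ 32233 is false
Combine:
[1.1] false OR true = true
[1.2.2] exactly-one(true, true) = false
[1.2] true → false = false
[1] true → false = false
[2.1.2] exactly-one(false, true) = true
[2.1.3] true AND true = true
[2.1] true AND true AND true = true
[2] NOT true = false
[3.1.1.1] exactly-one(true, true, false) = false
[3.1.1] NOT false = true
[3.1.2.2] true OR false = true
[3.1.2] false OR true = true
[3.1] true → true = true
[3] NOT true = false
[root] false OR false OR false = false
Overall: false → denied

Denied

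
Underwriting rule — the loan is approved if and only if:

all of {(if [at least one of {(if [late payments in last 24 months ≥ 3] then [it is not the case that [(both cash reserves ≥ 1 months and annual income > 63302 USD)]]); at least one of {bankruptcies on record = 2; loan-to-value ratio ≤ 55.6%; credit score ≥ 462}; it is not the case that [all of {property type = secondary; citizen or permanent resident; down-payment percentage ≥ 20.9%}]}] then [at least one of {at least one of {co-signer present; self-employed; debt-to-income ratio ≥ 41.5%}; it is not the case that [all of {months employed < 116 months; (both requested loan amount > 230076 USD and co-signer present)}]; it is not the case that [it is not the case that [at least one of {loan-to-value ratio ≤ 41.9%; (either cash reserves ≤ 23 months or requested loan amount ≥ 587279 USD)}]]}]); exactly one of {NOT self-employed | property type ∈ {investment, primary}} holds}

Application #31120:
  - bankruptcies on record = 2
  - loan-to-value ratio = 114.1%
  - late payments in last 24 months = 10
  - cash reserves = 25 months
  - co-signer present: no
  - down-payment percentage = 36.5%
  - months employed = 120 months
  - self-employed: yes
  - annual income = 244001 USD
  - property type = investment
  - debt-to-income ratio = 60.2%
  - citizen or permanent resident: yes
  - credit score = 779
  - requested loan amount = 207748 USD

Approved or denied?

Atomic conditions:
  late payments in last 24 months ≥ 3: 10 ≥ 3 is true
  cash reserves ≥ 1 months: 25 ≥ 1 is true
  annual income > 63302 USD: 244001 > 63302 is true
  bankruptcies on record = 2: 2 == 2 is true
  loan-to-value ratio ≤ 55.6%: 114.1 ≤ 55.6 is false
  credit score ≥ 462: 779 ≥ 462 is true
  property type = secondary: investment == secondary is false
  citizen or permanent resident: yes → true
  down-payment percentage ≥ 20.9%: 36.5 ≥ 20.9 is true
  co-signer present: no → false
  self-employed: yes → true
  debt-to-income ratio ≥ 41.5%: 60.2 ≥ 41.5 is true
  months employed < 116 months: 120 < 116 is false
  requested loan amount > 230076 USD: 207748 > 230076 is false
  loan-to-value ratio ≤ 41.9%: 114.1 ≤ 41.9 is false
  cash reserves ≤ 23 months: 25 ≤ 23 is false
  requested loan amount ≥ 587279 USD: 207748 ≥ 587279 is false
  NOT self-employed: yes → false
  property type ∈ {investment, primary}: investment is in the set → true
Combine:
[1.1.1.2.1] true AND true = true
[1.1.1.2] NOT true = false
[1.1.1] true → false = false
[1.1.2] true OR false OR true = true
[1.1.3.1] false AND true AND true = false
[1.1.3] NOT false = true
[1.1] false OR true OR true = true
[1.2.1] false OR true OR true = true
[1.2.2.1.2] false AND false = false
[1.2.2.1] false AND false = false
[1.2.2] NOT false = true
[1.2.3.1.1.2] false OR false = false
[1.2.3.1.1] false OR false = false
[1.2.3.1] NOT false = true
[1.2.3] NOT true = false
[1.2] true OR true OR false = true
[1] true → true = true
[2] exactly-one(false, true) = true
[root] true AND true = true
Overall: true → approved

Approved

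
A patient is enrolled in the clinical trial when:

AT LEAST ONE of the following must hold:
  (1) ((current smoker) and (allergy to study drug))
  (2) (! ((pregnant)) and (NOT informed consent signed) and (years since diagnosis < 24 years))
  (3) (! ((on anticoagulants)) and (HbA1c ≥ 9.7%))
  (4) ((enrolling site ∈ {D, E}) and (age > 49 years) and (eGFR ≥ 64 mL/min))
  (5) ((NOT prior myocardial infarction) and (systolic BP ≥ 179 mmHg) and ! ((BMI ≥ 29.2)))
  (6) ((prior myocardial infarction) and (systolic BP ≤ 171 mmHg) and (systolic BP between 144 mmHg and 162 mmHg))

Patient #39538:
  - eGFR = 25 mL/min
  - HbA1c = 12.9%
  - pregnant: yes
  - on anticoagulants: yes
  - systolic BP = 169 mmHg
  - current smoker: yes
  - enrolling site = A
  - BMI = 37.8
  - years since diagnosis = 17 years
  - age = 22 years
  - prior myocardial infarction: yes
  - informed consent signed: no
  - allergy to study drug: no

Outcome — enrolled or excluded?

Atomic conditions:
  current smoker: yes → true
  allergy to study drug: no → false
  pregnant: yes → true
  NOT informed consent signed: no → true
  years since diagnosis < 24 years: 17 < 24 is true
  on anticoagulants: yes → true
  HbA1c ≥ 9.7%: 12.9 ≥ 9.7 is true
  enrolling site ∈ {D, E}: A is not in the set → false
  age > 49 years: 22 > 49 is false
  eGFR ≥ 64 mL/min: 25 ≥ 64 is false
  NOT prior myocardial infarction: yes → false
  systolic BP ≥ 179 mmHg: 169 ≥ 179 is false
  BMI ≥ 29.2: 37.8 ≥ 29.2 is true
  prior myocardial infarction: yes → true
  systolic BP ≤ 171 mmHg: 169 ≤ 171 is true
  systolic BP between 144 mmHg and 162 mmHg: 169 in [144, 162] is false
Combine:
[1] true AND false = false
[2.1] NOT true = false
[2] false AND true AND true = false
[3.1] NOT true = false
[3] false AND true = false
[4] false AND false AND false = false
[5.3] NOT true = false
[5] false AND false AND false = false
[6] true AND true AND false = false
[root] false OR false OR false OR false OR false OR false = false
Overall: false → excluded

Excluded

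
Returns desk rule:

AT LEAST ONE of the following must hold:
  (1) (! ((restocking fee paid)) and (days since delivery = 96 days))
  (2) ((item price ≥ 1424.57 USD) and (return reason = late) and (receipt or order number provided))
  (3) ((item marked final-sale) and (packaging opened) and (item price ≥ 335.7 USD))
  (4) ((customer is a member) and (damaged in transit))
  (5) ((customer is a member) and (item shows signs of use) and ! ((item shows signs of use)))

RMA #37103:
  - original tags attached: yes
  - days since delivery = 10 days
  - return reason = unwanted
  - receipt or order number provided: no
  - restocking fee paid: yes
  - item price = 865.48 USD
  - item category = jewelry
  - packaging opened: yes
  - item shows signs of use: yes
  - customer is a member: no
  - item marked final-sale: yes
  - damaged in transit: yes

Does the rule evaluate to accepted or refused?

Atomic conditions:
  restocking fee paid: yes → true
  days since delivery = 96 days: 10 == 96 is false
  item price ≥ 1424.57 USD: 865.48 ≥ 1424.57 is false
  return reason = late: unwanted == late is false
  receipt or order number provided: no → false
  item marked final-sale: yes → true
  packaging opened: yes → true
  item price ≥ 335.7 USD: 865.48 ≥ 335.7 is true
  customer is a member: no → false
  damaged in transit: yes → true
  item shows signs of use: yes → true
Combine:
[1.1] NOT true = false
[1] false AND false = false
[2] false AND false AND false = false
[3] true AND true AND true = true
[4] false AND true = false
[5.3] NOT true = false
[5] false AND true AND false = false
[root] false OR false OR true OR false OR false = true
Overall: true → accepted

Accepted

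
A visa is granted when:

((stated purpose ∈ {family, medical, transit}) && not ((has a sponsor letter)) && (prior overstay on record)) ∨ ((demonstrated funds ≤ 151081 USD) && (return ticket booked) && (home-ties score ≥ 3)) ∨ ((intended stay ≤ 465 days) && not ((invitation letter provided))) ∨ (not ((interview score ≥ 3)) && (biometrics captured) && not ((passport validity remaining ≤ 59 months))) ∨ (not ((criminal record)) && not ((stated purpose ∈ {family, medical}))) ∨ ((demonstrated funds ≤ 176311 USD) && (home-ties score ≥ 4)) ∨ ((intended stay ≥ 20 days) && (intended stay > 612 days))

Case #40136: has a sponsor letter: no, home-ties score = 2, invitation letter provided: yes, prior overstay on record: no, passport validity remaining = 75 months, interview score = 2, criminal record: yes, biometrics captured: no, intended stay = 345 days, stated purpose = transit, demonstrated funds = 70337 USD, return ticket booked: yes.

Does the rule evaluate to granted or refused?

Refused

Atomic conditions:
  stated purpose ∈ {family, medical, transit}: transit is in the set → true
  has a sponsor letter: no → false
  prior overstay on record: no → false
  demonstrated funds ≤ 151081 USD: 70337 ≤ 151081 is true
  return ticket booked: yes → true
  home-ties score ≥ 3: 2 ≥ 3 is false
  intended stay ≤ 465 days: 345 ≤ 465 is true
  invitation letter provided: yes → true
  interview score ≥ 3: 2 ≥ 3 is false
  biometrics captured: no → false
  passport validity remaining ≤ 59 months: 75 ≤ 59 is false
  criminal record: yes → true
  stated purpose ∈ {family, medical}: transit is not in the set → false
  demonstrated funds ≤ 176311 USD: 70337 ≤ 176311 is true
  home-ties score ≥ 4: 2 ≥ 4 is false
  intended stay ≥ 20 days: 345 ≥ 20 is true
  intended stay > 612 days: 345 > 612 is false
Combine:
[1.2] NOT false = true
[1] true AND true AND false = false
[2] true AND true AND false = false
[3.2] NOT true = false
[3] true AND false = false
[4.1] NOT false = true
[4.3] NOT false = true
[4] true AND false AND true = false
[5.1] NOT true = false
[5.2] NOT false = true
[5] false AND true = false
[6] true AND false = false
[7] true AND false = false
[root] false OR false OR false OR false OR false OR false OR false = false
Overall: false → refused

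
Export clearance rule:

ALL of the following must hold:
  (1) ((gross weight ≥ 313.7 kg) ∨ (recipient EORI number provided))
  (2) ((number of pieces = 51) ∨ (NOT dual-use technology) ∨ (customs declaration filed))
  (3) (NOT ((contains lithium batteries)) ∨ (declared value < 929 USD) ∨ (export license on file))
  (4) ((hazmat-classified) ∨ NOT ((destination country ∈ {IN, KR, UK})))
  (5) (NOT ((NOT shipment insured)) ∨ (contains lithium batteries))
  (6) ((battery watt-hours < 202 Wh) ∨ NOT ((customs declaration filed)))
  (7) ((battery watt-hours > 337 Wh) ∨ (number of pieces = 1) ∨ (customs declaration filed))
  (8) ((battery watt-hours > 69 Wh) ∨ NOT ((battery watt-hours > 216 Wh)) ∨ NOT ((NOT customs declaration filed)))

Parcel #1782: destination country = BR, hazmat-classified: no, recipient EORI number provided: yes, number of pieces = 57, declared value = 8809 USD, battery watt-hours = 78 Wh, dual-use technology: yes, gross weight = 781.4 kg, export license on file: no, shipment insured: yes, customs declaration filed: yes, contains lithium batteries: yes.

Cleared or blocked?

Atomic conditions:
  gross weight ≥ 313.7 kg: 781.4 ≥ 313.7 is true
  recipient EORI number provided: yes → true
  number of pieces = 51: 57 == 51 is false
  NOT dual-use technology: yes → false
  customs declaration filed: yes → true
  contains lithium batteries: yes → true
  declared value < 929 USD: 8809 < 929 is false
  export license on file: no → false
  hazmat-classified: no → false
  destination country ∈ {IN, KR, UK}: BR is not in the set → false
  NOT shipment insured: yes → false
  battery watt-hours < 202 Wh: 78 < 202 is true
  battery watt-hours > 337 Wh: 78 > 337 is false
  number of pieces = 1: 57 == 1 is false
  battery watt-hours > 69 Wh: 78 > 69 is true
  battery watt-hours > 216 Wh: 78 > 216 is false
  NOT customs declaration filed: yes → false
Combine:
[1] true OR true = true
[2] false OR false OR true = true
[3.1] NOT true = false
[3] false OR false OR false = false
[4.2] NOT false = true
[4] false OR true = true
[5.1] NOT false = true
[5] true OR true = true
[6.2] NOT true = false
[6] true OR false = true
[7] false OR false OR true = true
[8.2] NOT false = true
[8.3] NOT false = true
[8] true OR true OR true = true
[root] true AND true AND false AND true AND true AND true AND true AND true = false
Overall: false → blocked

Blocked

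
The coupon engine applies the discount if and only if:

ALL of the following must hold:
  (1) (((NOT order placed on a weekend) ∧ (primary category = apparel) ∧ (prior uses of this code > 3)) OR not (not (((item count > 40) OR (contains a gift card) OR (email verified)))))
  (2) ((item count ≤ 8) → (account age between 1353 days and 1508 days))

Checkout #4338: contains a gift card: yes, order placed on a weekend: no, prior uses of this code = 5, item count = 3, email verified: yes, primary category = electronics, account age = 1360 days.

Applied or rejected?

Applied

Atomic conditions:
  NOT order placed on a weekend: no → true
  primary category = apparel: electronics == apparel is false
  prior uses of this code > 3: 5 > 3 is true
  item count > 40: 3 > 40 is false
  contains a gift card: yes → true
  email verified: yes → true
  item count ≤ 8: 3 ≤ 8 is true
  account age between 1353 days and 1508 days: 1360 in [1353, 1508] is true
Combine:
[1.1] true AND false AND true = false
[1.2.1.1] false OR true OR true = true
[1.2.1] NOT true = false
[1.2] NOT false = true
[1] false OR true = true
[2] true → true = true
[root] true AND true = true
Overall: true → applied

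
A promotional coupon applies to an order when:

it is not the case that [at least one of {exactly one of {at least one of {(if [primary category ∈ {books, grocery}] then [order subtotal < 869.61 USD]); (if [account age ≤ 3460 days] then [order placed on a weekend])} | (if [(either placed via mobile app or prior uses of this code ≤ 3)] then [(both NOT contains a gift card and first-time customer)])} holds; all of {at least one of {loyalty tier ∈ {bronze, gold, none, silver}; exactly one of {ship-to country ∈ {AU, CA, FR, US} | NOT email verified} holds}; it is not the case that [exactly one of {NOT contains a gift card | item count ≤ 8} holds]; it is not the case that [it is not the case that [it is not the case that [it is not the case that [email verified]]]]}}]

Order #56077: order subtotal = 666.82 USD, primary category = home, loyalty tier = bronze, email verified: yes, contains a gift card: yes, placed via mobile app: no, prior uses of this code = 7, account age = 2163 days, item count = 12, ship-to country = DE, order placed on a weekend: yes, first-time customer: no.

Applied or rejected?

Rejected

Atomic conditions:
  primary category ∈ {books, grocery}: home is not in the set → false
  order subtotal < 869.61 USD: 666.82 < 869.61 is true
  account age ≤ 3460 days: 2163 ≤ 3460 is true
  order placed on a weekend: yes → true
  placed via mobile app: no → false
  prior uses of this code ≤ 3: 7 ≤ 3 is false
  NOT contains a gift card: yes → false
  first-time customer: no → false
  loyalty tier ∈ {bronze, gold, none, silver}: bronze is in the set → true
  ship-to country ∈ {AU, CA, FR, US}: DE is not in the set → false
  NOT email verified: yes → false
  item count ≤ 8: 12 ≤ 8 is false
  email verified: yes → true
Combine:
[1.1.1.1] false → true (antecedent false ⇒ implication holds) = true
[1.1.1.2] true → true = true
[1.1.1] true OR true = true
[1.1.2.1] false OR false = false
[1.1.2.2] false AND false = false
[1.1.2] false → false (antecedent false ⇒ implication holds) = true
[1.1] exactly-one(true, true) = false
[1.2.1.2] exactly-one(false, false) = false
[1.2.1] true OR false = true
[1.2.2.1] exactly-one(false, false) = false
[1.2.2] NOT false = true
[1.2.3.1.1.1] NOT true = false
[1.2.3.1.1] NOT false = true
[1.2.3.1] NOT true = false
[1.2.3] NOT false = true
[1.2] true AND true AND true = true
[1] false OR true = true
[root] NOT true = false
Overall: false → rejected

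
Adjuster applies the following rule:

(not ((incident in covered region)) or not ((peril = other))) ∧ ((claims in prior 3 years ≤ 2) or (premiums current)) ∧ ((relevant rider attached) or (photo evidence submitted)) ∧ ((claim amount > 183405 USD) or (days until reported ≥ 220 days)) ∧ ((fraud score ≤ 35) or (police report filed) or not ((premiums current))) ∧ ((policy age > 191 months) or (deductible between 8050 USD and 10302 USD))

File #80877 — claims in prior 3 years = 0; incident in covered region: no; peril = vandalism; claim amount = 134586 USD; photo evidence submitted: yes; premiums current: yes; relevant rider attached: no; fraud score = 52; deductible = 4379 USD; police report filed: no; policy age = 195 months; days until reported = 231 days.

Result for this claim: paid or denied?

Denied

Atomic conditions:
  incident in covered region: no → false
  peril = other: vandalism == other is false
  claims in prior 3 years ≤ 2: 0 ≤ 2 is true
  premiums current: yes → true
  relevant rider attached: no → false
  photo evidence submitted: yes → true
  claim amount > 183405 USD: 134586 > 183405 is false
  days until reported ≥ 220 days: 231 ≥ 220 is true
  fraud score ≤ 35: 52 ≤ 35 is false
  police report filed: no → false
  policy age > 191 months: 195 > 191 is true
  deductible between 8050 USD and 10302 USD: 4379 in [8050, 10302] is false
Combine:
[1.1] NOT false = true
[1.2] NOT false = true
[1] true OR true = true
[2] true OR true = true
[3] false OR true = true
[4] false OR true = true
[5.3] NOT true = false
[5] false OR false OR false = false
[6] true OR false = true
[root] true AND true AND true AND true AND false AND true = false
Overall: false → denied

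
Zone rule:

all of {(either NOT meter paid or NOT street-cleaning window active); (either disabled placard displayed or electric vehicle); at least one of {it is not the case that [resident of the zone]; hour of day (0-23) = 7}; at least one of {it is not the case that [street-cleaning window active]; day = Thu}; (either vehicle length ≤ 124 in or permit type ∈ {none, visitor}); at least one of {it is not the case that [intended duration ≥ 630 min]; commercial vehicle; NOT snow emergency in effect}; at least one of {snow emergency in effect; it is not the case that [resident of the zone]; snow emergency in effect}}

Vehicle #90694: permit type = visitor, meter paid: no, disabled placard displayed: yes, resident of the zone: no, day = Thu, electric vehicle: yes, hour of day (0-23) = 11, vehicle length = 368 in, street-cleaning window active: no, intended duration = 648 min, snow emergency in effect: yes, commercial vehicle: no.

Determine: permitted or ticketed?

Ticketed

Atomic conditions:
  NOT meter paid: no → true
  NOT street-cleaning window active: no → true
  disabled placard displayed: yes → true
  electric vehicle: yes → true
  resident of the zone: no → false
  hour of day (0-23) = 7: 11 == 7 is false
  street-cleaning window active: no → false
  day = Thu: Thu == Thu is true
  vehicle length ≤ 124 in: 368 ≤ 124 is false
  permit type ∈ {none, visitor}: visitor is in the set → true
  intended duration ≥ 630 min: 648 ≥ 630 is true
  commercial vehicle: no → false
  NOT snow emergency in effect: yes → false
  snow emergency in effect: yes → true
Combine:
[1] true OR true = true
[2] true OR true = true
[3.1] NOT false = true
[3] true OR false = true
[4.1] NOT false = true
[4] true OR true = true
[5] false OR true = true
[6.1] NOT true = false
[6] false OR false OR false = false
[7.2] NOT false = true
[7] true OR true OR true = true
[root] true AND true AND true AND true AND true AND false AND true = false
Overall: false → ticketed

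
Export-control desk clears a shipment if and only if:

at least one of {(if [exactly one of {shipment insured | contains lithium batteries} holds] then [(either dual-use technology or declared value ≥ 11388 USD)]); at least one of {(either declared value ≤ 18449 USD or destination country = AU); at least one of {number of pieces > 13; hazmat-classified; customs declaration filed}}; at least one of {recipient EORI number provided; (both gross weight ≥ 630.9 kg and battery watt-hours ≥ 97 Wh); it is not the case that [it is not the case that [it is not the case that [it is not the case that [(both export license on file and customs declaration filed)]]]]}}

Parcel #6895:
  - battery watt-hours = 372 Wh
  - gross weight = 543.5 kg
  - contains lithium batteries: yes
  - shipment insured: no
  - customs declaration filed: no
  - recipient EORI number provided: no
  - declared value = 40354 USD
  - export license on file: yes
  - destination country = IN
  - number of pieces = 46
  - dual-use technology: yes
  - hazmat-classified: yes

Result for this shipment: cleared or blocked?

Cleared

Atomic conditions:
  shipment insured: no → false
  contains lithium batteries: yes → true
  dual-use technology: yes → true
  declared value ≥ 11388 USD: 40354 ≥ 11388 is true
  declared value ≤ 18449 USD: 40354 ≤ 18449 is false
  destination country = AU: IN == AU is false
  number of pieces > 13: 46 > 13 is true
  hazmat-classified: yes → true
  customs declaration filed: no → false
  recipient EORI number provided: no → false
  gross weight ≥ 630.9 kg: 543.5 ≥ 630.9 is false
  battery watt-hours ≥ 97 Wh: 372 ≥ 97 is true
  export license on file: yes → true
Combine:
[1.1] exactly-one(false, true) = true
[1.2] true OR true = true
[1] true → true = true
[2.1] false OR false = false
[2.2] true OR true OR false = true
[2] false OR true = true
[3.2] false AND true = false
[3.3.1.1.1.1] true AND false = false
[3.3.1.1.1] NOT false = true
[3.3.1.1] NOT true = false
[3.3.1] NOT false = true
[3.3] NOT true = false
[3] false OR false OR false = false
[root] true OR true OR false = true
Overall: true → cleared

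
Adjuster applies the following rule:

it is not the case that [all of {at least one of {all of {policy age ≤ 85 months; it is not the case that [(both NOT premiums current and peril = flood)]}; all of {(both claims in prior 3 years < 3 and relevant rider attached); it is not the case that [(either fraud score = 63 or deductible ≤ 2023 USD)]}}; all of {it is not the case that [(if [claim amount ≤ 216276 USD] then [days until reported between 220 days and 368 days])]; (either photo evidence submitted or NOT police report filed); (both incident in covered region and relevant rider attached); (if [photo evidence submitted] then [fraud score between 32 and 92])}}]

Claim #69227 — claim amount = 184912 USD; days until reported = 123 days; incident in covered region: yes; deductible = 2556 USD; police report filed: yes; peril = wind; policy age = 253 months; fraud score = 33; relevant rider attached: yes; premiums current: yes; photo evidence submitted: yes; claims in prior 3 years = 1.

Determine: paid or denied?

Atomic conditions:
  policy age ≤ 85 months: 253 ≤ 85 is false
  NOT premiums current: yes → false
  peril = flood: wind == flood is false
  claims in prior 3 years < 3: 1 < 3 is true
  relevant rider attached: yes → true
  fraud score = 63: 33 == 63 is false
  deductible ≤ 2023 USD: 2556 ≤ 2023 is false
  claim amount ≤ 216276 USD: 184912 ≤ 216276 is true
  days until reported between 220 days and 368 days: 123 in [220, 368] is false
  photo evidence submitted: yes → true
  NOT police report filed: yes → false
  incident in covered region: yes → true
  fraud score between 32 and 92: 33 in [32, 92] is true
Combine:
[1.1.1.2.1] false AND false = false
[1.1.1.2] NOT false = true
[1.1.1] false AND true = false
[1.1.2.1] true AND true = true
[1.1.2.2.1] false OR false = false
[1.1.2.2] NOT false = true
[1.1.2] true AND true = true
[1.1] false OR true = true
[1.2.1.1] true → false = false
[1.2.1] NOT false = true
[1.2.2] true OR false = true
[1.2.3] true AND true = true
[1.2.4] true → true = true
[1.2] true AND true AND true AND true = true
[1] true AND true = true
[root] NOT true = false
Overall: false → denied

Denied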